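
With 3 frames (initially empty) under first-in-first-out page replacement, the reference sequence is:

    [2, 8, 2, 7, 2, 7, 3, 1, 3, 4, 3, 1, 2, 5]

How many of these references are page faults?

8

2 → fault, frames {2}
8 → fault, frames {2,8}
2 → hit
7 → fault, frames {2,8,7}
2 → hit
7 → hit
3 → fault, evict 2, frames {8,7,3}
1 → fault, evict 8, frames {7,3,1}
3 → hit
4 → fault, evict 7, frames {3,1,4}
3 → hit
1 → hit
2 → fault, evict 3, frames {1,4,2}
5 → fault, evict 1, frames {4,2,5}
Page faults: 8.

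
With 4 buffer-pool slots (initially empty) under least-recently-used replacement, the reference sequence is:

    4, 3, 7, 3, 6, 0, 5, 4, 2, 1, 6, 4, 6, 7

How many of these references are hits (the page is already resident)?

3

4 -> fault, frames [4]
3 -> fault, frames [4, 3]
7 -> fault, frames [4, 3, 7]
3 -> hit
6 -> fault, frames [4, 7, 3, 6]
0 -> fault, evict 4, frames [7, 3, 6, 0]
5 -> fault, evict 7, frames [3, 6, 0, 5]
4 -> fault, evict 3, frames [6, 0, 5, 4]
2 -> fault, evict 6, frames [0, 5, 4, 2]
1 -> fault, evict 0, frames [5, 4, 2, 1]
6 -> fault, evict 5, frames [4, 2, 1, 6]
4 -> hit
6 -> hit
7 -> fault, evict 2, frames [1, 4, 6, 7]
Hits: 3.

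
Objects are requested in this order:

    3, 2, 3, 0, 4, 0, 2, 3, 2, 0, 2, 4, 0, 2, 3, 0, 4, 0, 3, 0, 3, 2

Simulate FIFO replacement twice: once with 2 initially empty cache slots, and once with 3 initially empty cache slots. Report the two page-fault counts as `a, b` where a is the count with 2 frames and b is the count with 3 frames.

17, 10

2 frames: F F . F F . F F . F F F F F F F F . F F . F → 17 faults.
3 frames: F F . F F . . F F F . F . . F . . . . . . F → 10 faults.
10 < 17: adding a frame reduced faults, as is typical.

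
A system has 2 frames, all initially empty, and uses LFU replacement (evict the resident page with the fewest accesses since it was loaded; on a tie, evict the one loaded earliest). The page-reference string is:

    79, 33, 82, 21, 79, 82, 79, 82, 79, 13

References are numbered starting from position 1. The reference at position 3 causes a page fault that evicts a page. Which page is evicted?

79

pos 1: 79 -> miss, frames (79)
pos 2: 33 -> miss, frames (79 33)
pos 3: 82 -> miss, evict 79, frames (33 82)
At position 3, page 79 is evicted.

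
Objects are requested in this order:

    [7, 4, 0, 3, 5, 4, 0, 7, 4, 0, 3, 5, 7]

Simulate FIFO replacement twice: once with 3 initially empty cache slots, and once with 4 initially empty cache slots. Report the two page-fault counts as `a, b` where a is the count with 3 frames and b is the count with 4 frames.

10, 11

3 frames: F F F F F F F F . . F F . → 10 faults.
4 frames: F F F F F . . F F F F F F → 11 faults.
11 > 10: adding a frame increased faults — Belady's anomaly.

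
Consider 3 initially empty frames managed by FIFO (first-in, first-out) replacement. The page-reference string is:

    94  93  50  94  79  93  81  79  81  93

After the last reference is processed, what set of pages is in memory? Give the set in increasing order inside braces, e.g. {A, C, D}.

{79, 81, 93}

94 → miss, frames {94}
93 → miss, frames {94,93}
50 → miss, frames {94,93,50}
94 → hit
79 → miss, evict 94, frames {93,50,79}
93 → hit
81 → miss, evict 93, frames {50,79,81}
79 → hit
81 → hit
93 → miss, evict 50, frames {79,81,93}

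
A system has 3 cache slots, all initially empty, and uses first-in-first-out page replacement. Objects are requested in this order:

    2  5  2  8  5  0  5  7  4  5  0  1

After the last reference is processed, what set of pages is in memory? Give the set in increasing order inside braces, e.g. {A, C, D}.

{0, 1, 5}

2: fault, frames {2}
5: fault, frames {2,5}
2: hit
8: fault, frames {2,5,8}
5: hit
0: fault, evict 2, frames {5,8,0}
5: hit
7: fault, evict 5, frames {8,0,7}
4: fault, evict 8, frames {0,7,4}
5: fault, evict 0, frames {7,4,5}
0: fault, evict 7, frames {4,5,0}
1: fault, evict 4, frames {5,0,1}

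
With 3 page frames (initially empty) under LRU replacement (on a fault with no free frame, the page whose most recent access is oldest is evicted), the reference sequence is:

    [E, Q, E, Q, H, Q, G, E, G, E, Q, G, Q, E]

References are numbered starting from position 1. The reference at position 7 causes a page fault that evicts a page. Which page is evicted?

pos 1: E: miss, frames [E]
pos 2: Q: miss, frames [E, Q]
pos 3: E: hit
pos 4: Q: hit
pos 5: H: miss, frames [E, Q, H]
pos 6: Q: hit
pos 7: G: miss, evict E, frames [H, Q, G]
At position 7, page E is evicted.

E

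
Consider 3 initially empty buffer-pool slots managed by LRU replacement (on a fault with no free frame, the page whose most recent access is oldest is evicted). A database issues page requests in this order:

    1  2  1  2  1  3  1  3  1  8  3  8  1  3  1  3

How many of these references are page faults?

4

1 -> miss, frames {1}
2 -> miss, frames {1,2}
1 -> hit
2 -> hit
1 -> hit
3 -> miss, frames {2,1,3}
1 -> hit
3 -> hit
1 -> hit
8 -> miss, evict 2, frames {3,1,8}
3 -> hit
8 -> hit
1 -> hit
3 -> hit
1 -> hit
3 -> hit
Page faults: 4.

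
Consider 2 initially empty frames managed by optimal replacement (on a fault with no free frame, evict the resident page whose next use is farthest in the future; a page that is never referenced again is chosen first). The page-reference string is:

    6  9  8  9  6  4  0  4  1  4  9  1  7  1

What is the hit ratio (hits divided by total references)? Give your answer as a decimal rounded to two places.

0.36

6 -> miss, frames (6)
9 -> miss, frames (6 9)
8 -> miss, evict 6, frames (9 8)
9 -> hit
6 -> miss, evict 8, frames (9 6)
4 -> miss, evict 6, frames (9 4)
0 -> miss, evict 9, frames (4 0)
4 -> hit
1 -> miss, evict 0, frames (4 1)
4 -> hit
9 -> miss, evict 4, frames (1 9)
1 -> hit
7 -> miss, evict 9, frames (1 7)
1 -> hit
Hits: 5 of 14 references → 5/14 = 0.3571.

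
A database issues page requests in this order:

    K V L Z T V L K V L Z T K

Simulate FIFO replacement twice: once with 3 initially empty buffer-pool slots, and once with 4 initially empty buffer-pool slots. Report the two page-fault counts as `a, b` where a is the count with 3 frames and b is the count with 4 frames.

3 frames: F F F F F F F F . . F F . → 10 faults.
4 frames: F F F F F . . F F F F F F → 11 faults.
11 > 10: adding a frame increased faults — Belady's anomaly.

10, 11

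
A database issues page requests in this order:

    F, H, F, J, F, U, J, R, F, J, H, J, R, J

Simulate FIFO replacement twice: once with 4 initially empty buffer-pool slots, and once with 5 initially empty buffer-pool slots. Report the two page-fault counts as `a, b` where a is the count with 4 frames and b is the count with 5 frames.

8, 5

4 frames: F F . F . F . F F . F F . . → 8 faults.
5 frames: F F . F . F . F . . . . . . → 5 faults.
5 < 8: adding a frame reduced faults, as is typical.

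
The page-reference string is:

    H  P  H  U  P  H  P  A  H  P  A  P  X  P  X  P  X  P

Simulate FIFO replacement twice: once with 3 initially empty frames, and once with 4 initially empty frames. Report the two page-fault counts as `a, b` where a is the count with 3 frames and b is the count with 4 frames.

7, 5

3 frames: F F . F . . . F F F . . F . . . . . → 7 faults.
4 frames: F F . F . . . F . . . . F . . . . . → 5 faults.
5 < 7: adding a frame reduced faults, as is typical.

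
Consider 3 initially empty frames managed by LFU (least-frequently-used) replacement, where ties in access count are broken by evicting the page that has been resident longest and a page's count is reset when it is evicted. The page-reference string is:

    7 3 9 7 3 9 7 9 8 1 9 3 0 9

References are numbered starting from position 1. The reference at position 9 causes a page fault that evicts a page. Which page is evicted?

3

pos 1: 7 -> fault, frames {7}
pos 2: 3 -> fault, frames {7,3}
pos 3: 9 -> fault, frames {7,3,9}
pos 4: 7 -> hit
pos 5: 3 -> hit
pos 6: 9 -> hit
pos 7: 7 -> hit
pos 8: 9 -> hit
pos 9: 8 -> fault, evict 3, frames {7,9,8}
At position 9, page 3 is evicted.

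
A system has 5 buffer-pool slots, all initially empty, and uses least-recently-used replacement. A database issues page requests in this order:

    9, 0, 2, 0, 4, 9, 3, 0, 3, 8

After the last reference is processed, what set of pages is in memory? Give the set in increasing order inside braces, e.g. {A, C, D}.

{0, 3, 4, 8, 9}

9 → miss, frames {9}
0 → miss, frames {9,0}
2 → miss, frames {9,0,2}
0 → hit
4 → miss, frames {9,2,0,4}
9 → hit
3 → miss, frames {2,0,4,9,3}
0 → hit
3 → hit
8 → miss, evict 2, frames {4,9,0,3,8}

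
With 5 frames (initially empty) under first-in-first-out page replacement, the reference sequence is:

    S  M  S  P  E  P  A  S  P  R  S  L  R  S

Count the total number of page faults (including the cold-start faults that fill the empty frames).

S → fault, frames {S}
M → fault, frames {S,M}
S → hit
P → fault, frames {S,M,P}
E → fault, frames {S,M,P,E}
P → hit
A → fault, frames {S,M,P,E,A}
S → hit
P → hit
R → fault, evict S, frames {M,P,E,A,R}
S → fault, evict M, frames {P,E,A,R,S}
L → fault, evict P, frames {E,A,R,S,L}
R → hit
S → hit
Page faults: 8.

8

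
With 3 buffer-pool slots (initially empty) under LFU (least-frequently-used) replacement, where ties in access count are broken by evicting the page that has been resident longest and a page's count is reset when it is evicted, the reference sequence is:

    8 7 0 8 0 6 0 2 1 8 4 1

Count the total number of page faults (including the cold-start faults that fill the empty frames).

8: fault, frames {8}
7: fault, frames {8,7}
0: fault, frames {8,7,0}
8: hit
0: hit
6: fault, evict 7, frames {8,0,6}
0: hit
2: fault, evict 6, frames {8,0,2}
1: fault, evict 2, frames {8,0,1}
8: hit
4: fault, evict 1, frames {8,0,4}
1: fault, evict 4, frames {8,0,1}
Page faults: 8.

8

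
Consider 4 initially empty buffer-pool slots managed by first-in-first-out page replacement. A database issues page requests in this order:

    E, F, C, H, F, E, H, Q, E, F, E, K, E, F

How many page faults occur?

E → fault, frames [E]
F → fault, frames [E, F]
C → fault, frames [E, F, C]
H → fault, frames [E, F, C, H]
F → hit
E → hit
H → hit
Q → fault, evict E, frames [F, C, H, Q]
E → fault, evict F, frames [C, H, Q, E]
F → fault, evict C, frames [H, Q, E, F]
E → hit
K → fault, evict H, frames [Q, E, F, K]
E → hit
F → hit
Page faults: 8.

8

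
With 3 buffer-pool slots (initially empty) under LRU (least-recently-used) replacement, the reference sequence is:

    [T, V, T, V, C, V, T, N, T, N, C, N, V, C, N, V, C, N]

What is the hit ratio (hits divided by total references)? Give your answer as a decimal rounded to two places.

0.67

T → miss, frames (T)
V → miss, frames (T V)
T → hit
V → hit
C → miss, frames (T V C)
V → hit
T → hit
N → miss, evict C, frames (V T N)
T → hit
N → hit
C → miss, evict V, frames (T N C)
N → hit
V → miss, evict T, frames (C N V)
C → hit
N → hit
V → hit
C → hit
N → hit
Hits: 12 of 18 references → 12/18 = 0.6667.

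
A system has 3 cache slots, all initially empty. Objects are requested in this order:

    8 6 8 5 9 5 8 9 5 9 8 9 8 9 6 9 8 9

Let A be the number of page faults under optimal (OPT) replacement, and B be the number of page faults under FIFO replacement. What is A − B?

-1

Under OPT: F F . F F . . . . . . . . . F . . . → 5 faults.
Under FIFO: F F . F F . F . . . . . . . F . . . → 6 faults.
A − B = 5 − 6 = -1.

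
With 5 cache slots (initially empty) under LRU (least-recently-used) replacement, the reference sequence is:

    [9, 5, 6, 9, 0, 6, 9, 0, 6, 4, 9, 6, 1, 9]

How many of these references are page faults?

9 -> miss, frames (9)
5 -> miss, frames (9 5)
6 -> miss, frames (9 5 6)
9 -> hit
0 -> miss, frames (5 6 9 0)
6 -> hit
9 -> hit
0 -> hit
6 -> hit
4 -> miss, frames (5 9 0 6 4)
9 -> hit
6 -> hit
1 -> miss, evict 5, frames (0 4 9 6 1)
9 -> hit
Page faults: 6.

6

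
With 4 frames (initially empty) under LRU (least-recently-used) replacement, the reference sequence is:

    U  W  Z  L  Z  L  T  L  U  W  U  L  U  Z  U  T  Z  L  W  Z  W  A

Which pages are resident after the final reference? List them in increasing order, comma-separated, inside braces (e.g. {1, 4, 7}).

{A, L, W, Z}

U → fault, frames {U}
W → fault, frames {U,W}
Z → fault, frames {U,W,Z}
L → fault, frames {U,W,Z,L}
Z → hit
L → hit
T → fault, evict U, frames {W,Z,L,T}
L → hit
U → fault, evict W, frames {Z,T,L,U}
W → fault, evict Z, frames {T,L,U,W}
U → hit
L → hit
U → hit
Z → fault, evict T, frames {W,L,U,Z}
U → hit
T → fault, evict W, frames {L,Z,U,T}
Z → hit
L → hit
W → fault, evict U, frames {T,Z,L,W}
Z → hit
W → hit
A → fault, evict T, frames {L,Z,W,A}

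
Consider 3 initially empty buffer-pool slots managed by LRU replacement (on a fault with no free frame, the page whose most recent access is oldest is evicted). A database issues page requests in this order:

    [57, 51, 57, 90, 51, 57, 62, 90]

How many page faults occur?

5

57 → miss, frames (57)
51 → miss, frames (57 51)
57 → hit
90 → miss, frames (51 57 90)
51 → hit
57 → hit
62 → miss, evict 90, frames (51 57 62)
90 → miss, evict 51, frames (57 62 90)
Page faults: 5.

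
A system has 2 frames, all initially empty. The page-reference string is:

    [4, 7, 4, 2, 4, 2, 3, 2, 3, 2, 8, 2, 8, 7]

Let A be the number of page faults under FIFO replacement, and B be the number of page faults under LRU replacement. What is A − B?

2

Under FIFO: F F . F F . F F . . F . . F → 8 faults.
Under LRU: F F . F . . F . . . F . . F → 6 faults.
A − B = 8 − 6 = 2.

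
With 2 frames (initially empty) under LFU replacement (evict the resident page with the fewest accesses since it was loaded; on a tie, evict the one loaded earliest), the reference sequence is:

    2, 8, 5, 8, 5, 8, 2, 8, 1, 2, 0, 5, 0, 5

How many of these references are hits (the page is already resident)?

2 → fault, frames (2)
8 → fault, frames (2 8)
5 → fault, evict 2, frames (8 5)
8 → hit
5 → hit
8 → hit
2 → fault, evict 5, frames (8 2)
8 → hit
1 → fault, evict 2, frames (8 1)
2 → fault, evict 1, frames (8 2)
0 → fault, evict 2, frames (8 0)
5 → fault, evict 0, frames (8 5)
0 → fault, evict 5, frames (8 0)
5 → fault, evict 0, frames (8 5)
Hits: 4.

4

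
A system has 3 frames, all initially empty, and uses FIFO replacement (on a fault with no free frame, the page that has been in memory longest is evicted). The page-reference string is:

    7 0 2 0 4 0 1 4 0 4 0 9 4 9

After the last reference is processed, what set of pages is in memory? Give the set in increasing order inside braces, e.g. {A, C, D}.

{0, 4, 9}

7 -> miss, frames [7]
0 -> miss, frames [7, 0]
2 -> miss, frames [7, 0, 2]
0 -> hit
4 -> miss, evict 7, frames [0, 2, 4]
0 -> hit
1 -> miss, evict 0, frames [2, 4, 1]
4 -> hit
0 -> miss, evict 2, frames [4, 1, 0]
4 -> hit
0 -> hit
9 -> miss, evict 4, frames [1, 0, 9]
4 -> miss, evict 1, frames [0, 9, 4]
9 -> hit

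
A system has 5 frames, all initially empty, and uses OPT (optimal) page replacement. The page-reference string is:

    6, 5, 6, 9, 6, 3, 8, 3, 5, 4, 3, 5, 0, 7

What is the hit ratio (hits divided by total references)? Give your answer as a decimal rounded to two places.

6: fault, frames (6)
5: fault, frames (6 5)
6: hit
9: fault, frames (6 5 9)
6: hit
3: fault, frames (6 5 9 3)
8: fault, frames (6 5 9 3 8)
3: hit
5: hit
4: fault, evict 8, frames (6 5 9 3 4)
3: hit
5: hit
0: fault, evict 4, frames (6 5 9 3 0)
7: fault, evict 0, frames (6 5 9 3 7)
Hits: 6 of 14 references → 6/14 = 0.4286.

0.43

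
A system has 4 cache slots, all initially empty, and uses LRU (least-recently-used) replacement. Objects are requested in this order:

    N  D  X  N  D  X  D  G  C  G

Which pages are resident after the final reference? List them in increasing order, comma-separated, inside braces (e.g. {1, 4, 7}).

{C, D, G, X}

N -> miss, frames {N}
D -> miss, frames {N,D}
X -> miss, frames {N,D,X}
N -> hit
D -> hit
X -> hit
D -> hit
G -> miss, frames {N,X,D,G}
C -> miss, evict N, frames {X,D,G,C}
G -> hit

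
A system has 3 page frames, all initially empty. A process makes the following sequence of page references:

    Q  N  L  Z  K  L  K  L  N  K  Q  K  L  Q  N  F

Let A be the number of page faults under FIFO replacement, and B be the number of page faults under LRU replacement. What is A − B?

Under FIFO: F F F F F . . . F . F . F . . F → 9 faults.
Under LRU: F F F F F . . . F . F . F . F F → 10 faults.
A − B = 9 − 10 = -1.

-1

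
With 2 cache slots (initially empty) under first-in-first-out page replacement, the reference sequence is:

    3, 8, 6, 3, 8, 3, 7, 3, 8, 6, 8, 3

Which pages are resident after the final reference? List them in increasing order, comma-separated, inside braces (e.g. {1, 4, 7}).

3 → fault, frames {3}
8 → fault, frames {3,8}
6 → fault, evict 3, frames {8,6}
3 → fault, evict 8, frames {6,3}
8 → fault, evict 6, frames {3,8}
3 → hit
7 → fault, evict 3, frames {8,7}
3 → fault, evict 8, frames {7,3}
8 → fault, evict 7, frames {3,8}
6 → fault, evict 3, frames {8,6}
8 → hit
3 → fault, evict 8, frames {6,3}

{3, 6}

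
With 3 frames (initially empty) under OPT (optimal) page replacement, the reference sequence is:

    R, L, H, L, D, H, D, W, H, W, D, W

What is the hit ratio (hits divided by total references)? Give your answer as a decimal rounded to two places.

R -> miss, frames (R)
L -> miss, frames (R L)
H -> miss, frames (R L H)
L -> hit
D -> miss, evict L, frames (R H D)
H -> hit
D -> hit
W -> miss, evict R, frames (H D W)
H -> hit
W -> hit
D -> hit
W -> hit
Hits: 7 of 12 references → 7/12 = 0.5833.

0.58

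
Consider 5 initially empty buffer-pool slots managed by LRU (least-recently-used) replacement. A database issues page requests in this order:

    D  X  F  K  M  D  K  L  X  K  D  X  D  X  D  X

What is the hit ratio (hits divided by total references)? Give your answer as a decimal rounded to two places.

D -> miss, frames [D]
X -> miss, frames [D, X]
F -> miss, frames [D, X, F]
K -> miss, frames [D, X, F, K]
M -> miss, frames [D, X, F, K, M]
D -> hit
K -> hit
L -> miss, evict X, frames [F, M, D, K, L]
X -> miss, evict F, frames [M, D, K, L, X]
K -> hit
D -> hit
X -> hit
D -> hit
X -> hit
D -> hit
X -> hit
Hits: 9 of 16 references → 9/16 = 0.5625.

0.56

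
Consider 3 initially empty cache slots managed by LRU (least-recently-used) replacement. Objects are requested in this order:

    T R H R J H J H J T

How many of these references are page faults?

5

T: fault, frames (T)
R: fault, frames (T R)
H: fault, frames (T R H)
R: hit
J: fault, evict T, frames (H R J)
H: hit
J: hit
H: hit
J: hit
T: fault, evict R, frames (H J T)
Page faults: 5.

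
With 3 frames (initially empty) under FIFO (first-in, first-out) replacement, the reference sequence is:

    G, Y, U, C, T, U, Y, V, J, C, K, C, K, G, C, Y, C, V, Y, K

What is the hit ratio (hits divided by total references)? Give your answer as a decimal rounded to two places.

0.25

G → fault, frames (G)
Y → fault, frames (G Y)
U → fault, frames (G Y U)
C → fault, evict G, frames (Y U C)
T → fault, evict Y, frames (U C T)
U → hit
Y → fault, evict U, frames (C T Y)
V → fault, evict C, frames (T Y V)
J → fault, evict T, frames (Y V J)
C → fault, evict Y, frames (V J C)
K → fault, evict V, frames (J C K)
C → hit
K → hit
G → fault, evict J, frames (C K G)
C → hit
Y → fault, evict C, frames (K G Y)
C → fault, evict K, frames (G Y C)
V → fault, evict G, frames (Y C V)
Y → hit
K → fault, evict Y, frames (C V K)
Hits: 5 of 20 references → 5/20 = 0.2500.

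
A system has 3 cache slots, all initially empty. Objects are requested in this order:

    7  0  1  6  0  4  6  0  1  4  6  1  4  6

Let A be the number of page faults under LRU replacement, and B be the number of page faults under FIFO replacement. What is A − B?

Under LRU: F F F F . F . . F F F . . . → 8 faults.
Under FIFO: F F F F . F . F F . F . F . → 9 faults.
A − B = 8 − 9 = -1.

-1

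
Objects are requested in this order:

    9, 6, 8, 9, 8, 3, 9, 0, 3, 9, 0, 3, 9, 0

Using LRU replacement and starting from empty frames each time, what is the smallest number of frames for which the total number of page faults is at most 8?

f=1: 14 faults
f=2: 13 faults
f=3: 5 faults
f=4: 5 faults
f=5: 5 faults
Smallest f with faults ≤ 8 is 3.

3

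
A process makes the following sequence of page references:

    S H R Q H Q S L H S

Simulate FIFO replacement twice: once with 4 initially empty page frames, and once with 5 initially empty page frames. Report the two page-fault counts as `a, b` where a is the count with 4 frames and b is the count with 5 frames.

6, 5

4 frames: F F F F . . . F . F → 6 faults.
5 frames: F F F F . . . F . . → 5 faults.
5 < 6: adding a frame reduced faults, as is typical.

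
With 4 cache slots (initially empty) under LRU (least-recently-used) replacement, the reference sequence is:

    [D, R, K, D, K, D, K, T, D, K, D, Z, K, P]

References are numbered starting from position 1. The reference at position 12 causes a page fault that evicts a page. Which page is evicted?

R

pos 1: D → miss, frames (D)
pos 2: R → miss, frames (D R)
pos 3: K → miss, frames (D R K)
pos 4: D → hit
pos 5: K → hit
pos 6: D → hit
pos 7: K → hit
pos 8: T → miss, frames (R D K T)
pos 9: D → hit
pos 10: K → hit
pos 11: D → hit
pos 12: Z → miss, evict R, frames (T K D Z)
At position 12, page R is evicted.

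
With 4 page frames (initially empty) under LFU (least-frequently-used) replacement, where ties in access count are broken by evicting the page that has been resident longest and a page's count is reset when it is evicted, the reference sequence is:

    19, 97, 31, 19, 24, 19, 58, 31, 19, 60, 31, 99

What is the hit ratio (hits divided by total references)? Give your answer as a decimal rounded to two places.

19 → miss, frames (19)
97 → miss, frames (19 97)
31 → miss, frames (19 97 31)
19 → hit
24 → miss, frames (19 97 31 24)
19 → hit
58 → miss, evict 97, frames (19 31 24 58)
31 → hit
19 → hit
60 → miss, evict 24, frames (19 31 58 60)
31 → hit
99 → miss, evict 58, frames (19 31 60 99)
Hits: 5 of 12 references → 5/12 = 0.4167.

0.42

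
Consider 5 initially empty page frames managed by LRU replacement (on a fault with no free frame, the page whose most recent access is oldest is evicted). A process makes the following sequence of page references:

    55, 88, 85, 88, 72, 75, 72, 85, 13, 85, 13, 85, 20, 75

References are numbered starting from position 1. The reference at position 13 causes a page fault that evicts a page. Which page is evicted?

pos 1: 55: miss, frames (55)
pos 2: 88: miss, frames (55 88)
pos 3: 85: miss, frames (55 88 85)
pos 4: 88: hit
pos 5: 72: miss, frames (55 85 88 72)
pos 6: 75: miss, frames (55 85 88 72 75)
pos 7: 72: hit
pos 8: 85: hit
pos 9: 13: miss, evict 55, frames (88 75 72 85 13)
pos 10: 85: hit
pos 11: 13: hit
pos 12: 85: hit
pos 13: 20: miss, evict 88, frames (75 72 13 85 20)
At position 13, page 88 is evicted.

88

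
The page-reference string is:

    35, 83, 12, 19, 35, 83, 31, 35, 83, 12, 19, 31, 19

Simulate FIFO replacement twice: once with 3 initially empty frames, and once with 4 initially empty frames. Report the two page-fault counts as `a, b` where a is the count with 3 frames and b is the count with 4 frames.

3 frames: F F F F F F F . . F F . . → 9 faults.
4 frames: F F F F . . F F F F F F . → 10 faults.
10 > 9: adding a frame increased faults — Belady's anomaly.

9, 10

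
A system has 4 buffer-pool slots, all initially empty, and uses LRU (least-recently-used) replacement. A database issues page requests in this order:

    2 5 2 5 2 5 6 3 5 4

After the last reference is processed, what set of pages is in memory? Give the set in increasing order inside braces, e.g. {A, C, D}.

{3, 4, 5, 6}

2: fault, frames [2]
5: fault, frames [2, 5]
2: hit
5: hit
2: hit
5: hit
6: fault, frames [2, 5, 6]
3: fault, frames [2, 5, 6, 3]
5: hit
4: fault, evict 2, frames [6, 3, 5, 4]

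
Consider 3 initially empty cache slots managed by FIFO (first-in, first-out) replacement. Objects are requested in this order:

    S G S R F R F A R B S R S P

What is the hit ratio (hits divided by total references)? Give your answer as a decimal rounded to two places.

0.36

S → miss, frames [S]
G → miss, frames [S, G]
S → hit
R → miss, frames [S, G, R]
F → miss, evict S, frames [G, R, F]
R → hit
F → hit
A → miss, evict G, frames [R, F, A]
R → hit
B → miss, evict R, frames [F, A, B]
S → miss, evict F, frames [A, B, S]
R → miss, evict A, frames [B, S, R]
S → hit
P → miss, evict B, frames [S, R, P]
Hits: 5 of 14 references → 5/14 = 0.3571.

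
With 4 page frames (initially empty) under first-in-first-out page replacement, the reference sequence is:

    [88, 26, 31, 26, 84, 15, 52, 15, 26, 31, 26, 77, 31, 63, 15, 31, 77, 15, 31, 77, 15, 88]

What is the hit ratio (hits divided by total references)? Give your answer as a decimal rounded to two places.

0.45

88 → miss, frames {88}
26 → miss, frames {88,26}
31 → miss, frames {88,26,31}
26 → hit
84 → miss, frames {88,26,31,84}
15 → miss, evict 88, frames {26,31,84,15}
52 → miss, evict 26, frames {31,84,15,52}
15 → hit
26 → miss, evict 31, frames {84,15,52,26}
31 → miss, evict 84, frames {15,52,26,31}
26 → hit
77 → miss, evict 15, frames {52,26,31,77}
31 → hit
63 → miss, evict 52, frames {26,31,77,63}
15 → miss, evict 26, frames {31,77,63,15}
31 → hit
77 → hit
15 → hit
31 → hit
77 → hit
15 → hit
88 → miss, evict 31, frames {77,63,15,88}
Hits: 10 of 22 references → 10/22 = 0.4545.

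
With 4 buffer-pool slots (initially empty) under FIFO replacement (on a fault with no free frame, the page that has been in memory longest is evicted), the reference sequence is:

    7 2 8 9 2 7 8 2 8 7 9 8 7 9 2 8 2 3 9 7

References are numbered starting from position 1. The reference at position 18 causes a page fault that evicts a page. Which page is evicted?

7

pos 1: 7 → fault, frames (7)
pos 2: 2 → fault, frames (7 2)
pos 3: 8 → fault, frames (7 2 8)
pos 4: 9 → fault, frames (7 2 8 9)
pos 5: 2 → hit
pos 6: 7 → hit
pos 7: 8 → hit
pos 8: 2 → hit
pos 9: 8 → hit
pos 10: 7 → hit
pos 11: 9 → hit
pos 12: 8 → hit
pos 13: 7 → hit
pos 14: 9 → hit
pos 15: 2 → hit
pos 16: 8 → hit
pos 17: 2 → hit
pos 18: 3 → fault, evict 7, frames (2 8 9 3)
At position 18, page 7 is evicted.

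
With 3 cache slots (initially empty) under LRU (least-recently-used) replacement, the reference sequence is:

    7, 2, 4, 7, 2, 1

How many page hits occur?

7 → fault, frames [7]
2 → fault, frames [7, 2]
4 → fault, frames [7, 2, 4]
7 → hit
2 → hit
1 → fault, evict 4, frames [7, 2, 1]
Hits: 2.

2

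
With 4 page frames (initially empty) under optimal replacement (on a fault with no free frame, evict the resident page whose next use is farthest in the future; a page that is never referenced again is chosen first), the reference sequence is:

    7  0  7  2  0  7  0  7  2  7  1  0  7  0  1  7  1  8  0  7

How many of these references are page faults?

7 -> fault, frames (7)
0 -> fault, frames (7 0)
7 -> hit
2 -> fault, frames (7 0 2)
0 -> hit
7 -> hit
0 -> hit
7 -> hit
2 -> hit
7 -> hit
1 -> fault, frames (7 0 2 1)
0 -> hit
7 -> hit
0 -> hit
1 -> hit
7 -> hit
1 -> hit
8 -> fault, evict 1, frames (7 0 2 8)
0 -> hit
7 -> hit
Page faults: 5.

5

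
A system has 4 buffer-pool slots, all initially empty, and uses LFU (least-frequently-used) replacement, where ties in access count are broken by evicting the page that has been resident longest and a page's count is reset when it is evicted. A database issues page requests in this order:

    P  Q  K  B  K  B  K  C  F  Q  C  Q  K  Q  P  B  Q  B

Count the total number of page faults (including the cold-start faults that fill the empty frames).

9

P → fault, frames (P)
Q → fault, frames (P Q)
K → fault, frames (P Q K)
B → fault, frames (P Q K B)
K → hit
B → hit
K → hit
C → fault, evict P, frames (Q K B C)
F → fault, evict Q, frames (K B C F)
Q → fault, evict C, frames (K B F Q)
C → fault, evict F, frames (K B Q C)
Q → hit
K → hit
Q → hit
P → fault, evict C, frames (K B Q P)
B → hit
Q → hit
B → hit
Page faults: 9.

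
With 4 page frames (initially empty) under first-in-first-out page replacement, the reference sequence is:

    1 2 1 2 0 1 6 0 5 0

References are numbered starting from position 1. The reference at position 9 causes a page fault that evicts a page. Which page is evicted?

1

pos 1: 1 → fault, frames [1]
pos 2: 2 → fault, frames [1, 2]
pos 3: 1 → hit
pos 4: 2 → hit
pos 5: 0 → fault, frames [1, 2, 0]
pos 6: 1 → hit
pos 7: 6 → fault, frames [1, 2, 0, 6]
pos 8: 0 → hit
pos 9: 5 → fault, evict 1, frames [2, 0, 6, 5]
At position 9, page 1 is evicted.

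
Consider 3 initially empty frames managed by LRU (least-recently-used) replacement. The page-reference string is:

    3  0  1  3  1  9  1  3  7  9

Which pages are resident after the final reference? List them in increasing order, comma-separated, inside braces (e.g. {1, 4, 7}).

{3, 7, 9}

3 → miss, frames {3}
0 → miss, frames {3,0}
1 → miss, frames {3,0,1}
3 → hit
1 → hit
9 → miss, evict 0, frames {3,1,9}
1 → hit
3 → hit
7 → miss, evict 9, frames {1,3,7}
9 → miss, evict 1, frames {3,7,9}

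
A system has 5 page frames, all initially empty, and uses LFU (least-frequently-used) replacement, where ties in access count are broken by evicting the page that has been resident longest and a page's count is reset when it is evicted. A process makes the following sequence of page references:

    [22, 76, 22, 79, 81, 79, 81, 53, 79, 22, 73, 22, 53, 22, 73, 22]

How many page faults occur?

22: miss, frames {22}
76: miss, frames {22,76}
22: hit
79: miss, frames {22,76,79}
81: miss, frames {22,76,79,81}
79: hit
81: hit
53: miss, frames {22,76,79,81,53}
79: hit
22: hit
73: miss, evict 76, frames {22,79,81,53,73}
22: hit
53: hit
22: hit
73: hit
22: hit
Page faults: 6.

6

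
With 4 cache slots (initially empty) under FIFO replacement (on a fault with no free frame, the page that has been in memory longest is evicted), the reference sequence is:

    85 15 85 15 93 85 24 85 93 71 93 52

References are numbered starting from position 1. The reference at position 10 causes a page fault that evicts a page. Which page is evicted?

pos 1: 85: fault, frames (85)
pos 2: 15: fault, frames (85 15)
pos 3: 85: hit
pos 4: 15: hit
pos 5: 93: fault, frames (85 15 93)
pos 6: 85: hit
pos 7: 24: fault, frames (85 15 93 24)
pos 8: 85: hit
pos 9: 93: hit
pos 10: 71: fault, evict 85, frames (15 93 24 71)
At position 10, page 85 is evicted.

85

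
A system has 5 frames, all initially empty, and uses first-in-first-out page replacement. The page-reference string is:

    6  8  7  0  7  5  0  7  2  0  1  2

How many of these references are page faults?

6: fault, frames (6)
8: fault, frames (6 8)
7: fault, frames (6 8 7)
0: fault, frames (6 8 7 0)
7: hit
5: fault, frames (6 8 7 0 5)
0: hit
7: hit
2: fault, evict 6, frames (8 7 0 5 2)
0: hit
1: fault, evict 8, frames (7 0 5 2 1)
2: hit
Page faults: 7.

7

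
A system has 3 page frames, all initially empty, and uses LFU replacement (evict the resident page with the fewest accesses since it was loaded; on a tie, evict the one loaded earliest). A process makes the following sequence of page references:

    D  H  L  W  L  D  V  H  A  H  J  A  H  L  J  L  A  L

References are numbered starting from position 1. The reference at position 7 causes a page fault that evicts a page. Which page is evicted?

pos 1: D -> fault, frames {D}
pos 2: H -> fault, frames {D,H}
pos 3: L -> fault, frames {D,H,L}
pos 4: W -> fault, evict D, frames {H,L,W}
pos 5: L -> hit
pos 6: D -> fault, evict H, frames {L,W,D}
pos 7: V -> fault, evict W, frames {L,D,V}
At position 7, page W is evicted.

W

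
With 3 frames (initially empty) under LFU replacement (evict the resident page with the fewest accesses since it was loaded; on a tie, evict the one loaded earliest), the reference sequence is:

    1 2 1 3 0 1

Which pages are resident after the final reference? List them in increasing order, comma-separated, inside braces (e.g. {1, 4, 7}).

1 -> miss, frames {1}
2 -> miss, frames {1,2}
1 -> hit
3 -> miss, frames {1,2,3}
0 -> miss, evict 2, frames {1,3,0}
1 -> hit

{0, 1, 3}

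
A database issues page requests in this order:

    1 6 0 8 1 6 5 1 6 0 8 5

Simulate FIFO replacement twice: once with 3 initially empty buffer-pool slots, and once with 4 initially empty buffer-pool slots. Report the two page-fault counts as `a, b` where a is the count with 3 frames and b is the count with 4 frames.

9, 10

3 frames: F F F F F F F . . F F . → 9 faults.
4 frames: F F F F . . F F F F F F → 10 faults.
10 > 9: adding a frame increased faults — Belady's anomaly.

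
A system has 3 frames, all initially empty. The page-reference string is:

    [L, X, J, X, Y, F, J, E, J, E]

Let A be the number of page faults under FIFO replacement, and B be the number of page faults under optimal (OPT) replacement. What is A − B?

Under FIFO: F F F . F F . F F . → 7 faults.
Under OPT: F F F . F F . F . . → 6 faults.
A − B = 7 − 6 = 1.

1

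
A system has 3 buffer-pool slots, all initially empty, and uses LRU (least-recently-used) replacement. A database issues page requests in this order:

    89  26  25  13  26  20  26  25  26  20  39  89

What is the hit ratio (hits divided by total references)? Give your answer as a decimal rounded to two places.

0.33

89: miss, frames [89]
26: miss, frames [89, 26]
25: miss, frames [89, 26, 25]
13: miss, evict 89, frames [26, 25, 13]
26: hit
20: miss, evict 25, frames [13, 26, 20]
26: hit
25: miss, evict 13, frames [20, 26, 25]
26: hit
20: hit
39: miss, evict 25, frames [26, 20, 39]
89: miss, evict 26, frames [20, 39, 89]
Hits: 4 of 12 references → 4/12 = 0.3333.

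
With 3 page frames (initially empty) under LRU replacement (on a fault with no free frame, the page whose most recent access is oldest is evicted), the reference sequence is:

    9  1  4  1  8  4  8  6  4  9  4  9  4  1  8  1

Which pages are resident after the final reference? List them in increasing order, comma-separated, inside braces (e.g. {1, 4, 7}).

{1, 4, 8}

9: miss, frames [9]
1: miss, frames [9, 1]
4: miss, frames [9, 1, 4]
1: hit
8: miss, evict 9, frames [4, 1, 8]
4: hit
8: hit
6: miss, evict 1, frames [4, 8, 6]
4: hit
9: miss, evict 8, frames [6, 4, 9]
4: hit
9: hit
4: hit
1: miss, evict 6, frames [9, 4, 1]
8: miss, evict 9, frames [4, 1, 8]
1: hit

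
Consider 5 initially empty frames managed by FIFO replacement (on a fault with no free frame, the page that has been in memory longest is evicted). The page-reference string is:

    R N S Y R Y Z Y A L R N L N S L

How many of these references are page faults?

10

R: miss, frames (R)
N: miss, frames (R N)
S: miss, frames (R N S)
Y: miss, frames (R N S Y)
R: hit
Y: hit
Z: miss, frames (R N S Y Z)
Y: hit
A: miss, evict R, frames (N S Y Z A)
L: miss, evict N, frames (S Y Z A L)
R: miss, evict S, frames (Y Z A L R)
N: miss, evict Y, frames (Z A L R N)
L: hit
N: hit
S: miss, evict Z, frames (A L R N S)
L: hit
Page faults: 10.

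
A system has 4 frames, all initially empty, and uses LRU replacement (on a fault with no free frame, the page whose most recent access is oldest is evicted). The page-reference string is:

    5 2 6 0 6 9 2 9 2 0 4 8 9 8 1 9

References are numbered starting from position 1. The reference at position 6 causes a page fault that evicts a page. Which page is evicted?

5

pos 1: 5 → miss, frames (5)
pos 2: 2 → miss, frames (5 2)
pos 3: 6 → miss, frames (5 2 6)
pos 4: 0 → miss, frames (5 2 6 0)
pos 5: 6 → hit
pos 6: 9 → miss, evict 5, frames (2 0 6 9)
At position 6, page 5 is evicted.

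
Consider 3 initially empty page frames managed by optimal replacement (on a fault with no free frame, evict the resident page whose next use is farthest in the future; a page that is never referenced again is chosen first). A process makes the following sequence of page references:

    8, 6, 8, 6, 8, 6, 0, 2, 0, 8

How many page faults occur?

8 → miss, frames {8}
6 → miss, frames {8,6}
8 → hit
6 → hit
8 → hit
6 → hit
0 → miss, frames {8,6,0}
2 → miss, evict 6, frames {8,0,2}
0 → hit
8 → hit
Page faults: 4.

4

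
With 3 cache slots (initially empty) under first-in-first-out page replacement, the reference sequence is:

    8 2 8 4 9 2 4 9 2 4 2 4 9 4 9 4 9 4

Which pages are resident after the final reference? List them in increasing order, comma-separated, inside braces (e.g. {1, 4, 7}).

{2, 4, 9}

8 -> fault, frames [8]
2 -> fault, frames [8, 2]
8 -> hit
4 -> fault, frames [8, 2, 4]
9 -> fault, evict 8, frames [2, 4, 9]
2 -> hit
4 -> hit
9 -> hit
2 -> hit
4 -> hit
2 -> hit
4 -> hit
9 -> hit
4 -> hit
9 -> hit
4 -> hit
9 -> hit
4 -> hit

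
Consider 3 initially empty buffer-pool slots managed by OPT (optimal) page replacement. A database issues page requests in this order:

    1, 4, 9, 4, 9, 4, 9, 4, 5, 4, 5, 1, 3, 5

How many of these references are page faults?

1 -> miss, frames [1]
4 -> miss, frames [1, 4]
9 -> miss, frames [1, 4, 9]
4 -> hit
9 -> hit
4 -> hit
9 -> hit
4 -> hit
5 -> miss, evict 9, frames [1, 4, 5]
4 -> hit
5 -> hit
1 -> hit
3 -> miss, evict 4, frames [1, 5, 3]
5 -> hit
Page faults: 5.

5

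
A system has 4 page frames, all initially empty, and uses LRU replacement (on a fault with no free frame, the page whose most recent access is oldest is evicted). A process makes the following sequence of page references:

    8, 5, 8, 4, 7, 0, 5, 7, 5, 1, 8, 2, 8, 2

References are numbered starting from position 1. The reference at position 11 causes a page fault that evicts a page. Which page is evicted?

pos 1: 8 -> miss, frames (8)
pos 2: 5 -> miss, frames (8 5)
pos 3: 8 -> hit
pos 4: 4 -> miss, frames (5 8 4)
pos 5: 7 -> miss, frames (5 8 4 7)
pos 6: 0 -> miss, evict 5, frames (8 4 7 0)
pos 7: 5 -> miss, evict 8, frames (4 7 0 5)
pos 8: 7 -> hit
pos 9: 5 -> hit
pos 10: 1 -> miss, evict 4, frames (0 7 5 1)
pos 11: 8 -> miss, evict 0, frames (7 5 1 8)
At position 11, page 0 is evicted.

0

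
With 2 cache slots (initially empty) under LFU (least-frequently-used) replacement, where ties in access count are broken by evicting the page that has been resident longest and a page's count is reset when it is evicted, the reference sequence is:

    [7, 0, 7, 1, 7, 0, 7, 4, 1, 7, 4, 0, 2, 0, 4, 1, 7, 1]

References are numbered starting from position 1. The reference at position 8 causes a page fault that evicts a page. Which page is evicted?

pos 1: 7: fault, frames (7)
pos 2: 0: fault, frames (7 0)
pos 3: 7: hit
pos 4: 1: fault, evict 0, frames (7 1)
pos 5: 7: hit
pos 6: 0: fault, evict 1, frames (7 0)
pos 7: 7: hit
pos 8: 4: fault, evict 0, frames (7 4)
At position 8, page 0 is evicted.

0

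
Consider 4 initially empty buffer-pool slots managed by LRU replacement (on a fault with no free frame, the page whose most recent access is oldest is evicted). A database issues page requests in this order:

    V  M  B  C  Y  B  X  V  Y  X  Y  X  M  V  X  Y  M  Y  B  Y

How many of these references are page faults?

9

V: miss, frames (V)
M: miss, frames (V M)
B: miss, frames (V M B)
C: miss, frames (V M B C)
Y: miss, evict V, frames (M B C Y)
B: hit
X: miss, evict M, frames (C Y B X)
V: miss, evict C, frames (Y B X V)
Y: hit
X: hit
Y: hit
X: hit
M: miss, evict B, frames (V Y X M)
V: hit
X: hit
Y: hit
M: hit
Y: hit
B: miss, evict V, frames (X M Y B)
Y: hit
Page faults: 9.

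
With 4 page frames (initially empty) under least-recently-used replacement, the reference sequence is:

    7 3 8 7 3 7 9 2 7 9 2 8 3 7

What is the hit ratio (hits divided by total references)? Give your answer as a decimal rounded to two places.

0.43

7: miss, frames [7]
3: miss, frames [7, 3]
8: miss, frames [7, 3, 8]
7: hit
3: hit
7: hit
9: miss, frames [8, 3, 7, 9]
2: miss, evict 8, frames [3, 7, 9, 2]
7: hit
9: hit
2: hit
8: miss, evict 3, frames [7, 9, 2, 8]
3: miss, evict 7, frames [9, 2, 8, 3]
7: miss, evict 9, frames [2, 8, 3, 7]
Hits: 6 of 14 references → 6/14 = 0.4286.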